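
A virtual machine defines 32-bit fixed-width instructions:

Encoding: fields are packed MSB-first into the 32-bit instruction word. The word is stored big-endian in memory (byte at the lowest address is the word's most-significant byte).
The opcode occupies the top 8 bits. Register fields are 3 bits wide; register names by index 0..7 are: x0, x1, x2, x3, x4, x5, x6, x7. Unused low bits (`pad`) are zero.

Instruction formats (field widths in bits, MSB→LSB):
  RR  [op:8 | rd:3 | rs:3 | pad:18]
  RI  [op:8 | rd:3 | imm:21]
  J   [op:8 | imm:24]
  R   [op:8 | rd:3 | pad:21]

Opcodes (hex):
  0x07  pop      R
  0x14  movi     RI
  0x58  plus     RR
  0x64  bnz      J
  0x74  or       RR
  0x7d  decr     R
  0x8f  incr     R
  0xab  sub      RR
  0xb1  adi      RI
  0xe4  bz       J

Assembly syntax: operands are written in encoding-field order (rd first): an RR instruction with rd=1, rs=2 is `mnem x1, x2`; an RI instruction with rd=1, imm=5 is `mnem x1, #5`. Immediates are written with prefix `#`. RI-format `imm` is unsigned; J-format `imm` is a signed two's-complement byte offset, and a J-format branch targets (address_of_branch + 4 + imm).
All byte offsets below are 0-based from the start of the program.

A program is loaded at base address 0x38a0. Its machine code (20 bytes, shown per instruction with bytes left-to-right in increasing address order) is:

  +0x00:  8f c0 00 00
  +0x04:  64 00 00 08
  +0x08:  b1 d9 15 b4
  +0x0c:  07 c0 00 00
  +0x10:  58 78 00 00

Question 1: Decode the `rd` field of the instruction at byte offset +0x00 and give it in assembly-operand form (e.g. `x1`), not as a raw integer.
off 0x00: read 8f c0 00 00 as big → 0x8fc00000
  top 8b → 0x8f → incr [R]
  rd: (w>>21)&0x7=0x6 → x6

x6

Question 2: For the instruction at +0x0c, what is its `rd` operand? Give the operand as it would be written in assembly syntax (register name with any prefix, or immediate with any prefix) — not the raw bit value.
x6

@+0c  big-endian(07 c0 00 00) = 0x07c00000
  top 8b → 0x7 → pop [R]
  rd@[23:21]=0x6 ⇒ x6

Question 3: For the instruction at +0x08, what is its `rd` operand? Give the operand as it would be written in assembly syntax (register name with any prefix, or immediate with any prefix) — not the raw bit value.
x6

@+08  big-endian(b1 d9 15 b4) = 0xb1d915b4
  op=0xb1d915b4>>24=0xb1 ⇒ adi (RI)
  [23:21] rd=6 = x6
  [20:0] imm=1643956 = #1643956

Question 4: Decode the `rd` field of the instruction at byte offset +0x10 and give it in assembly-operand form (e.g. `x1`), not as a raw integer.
x3

@+10  big-endian(58 78 00 00) = 0x58780000
  top 8b → 0x58 → plus [RR]
  rd@[23:21]=0x3 ⇒ x3
  rs@[20:18]=0x6 ⇒ x6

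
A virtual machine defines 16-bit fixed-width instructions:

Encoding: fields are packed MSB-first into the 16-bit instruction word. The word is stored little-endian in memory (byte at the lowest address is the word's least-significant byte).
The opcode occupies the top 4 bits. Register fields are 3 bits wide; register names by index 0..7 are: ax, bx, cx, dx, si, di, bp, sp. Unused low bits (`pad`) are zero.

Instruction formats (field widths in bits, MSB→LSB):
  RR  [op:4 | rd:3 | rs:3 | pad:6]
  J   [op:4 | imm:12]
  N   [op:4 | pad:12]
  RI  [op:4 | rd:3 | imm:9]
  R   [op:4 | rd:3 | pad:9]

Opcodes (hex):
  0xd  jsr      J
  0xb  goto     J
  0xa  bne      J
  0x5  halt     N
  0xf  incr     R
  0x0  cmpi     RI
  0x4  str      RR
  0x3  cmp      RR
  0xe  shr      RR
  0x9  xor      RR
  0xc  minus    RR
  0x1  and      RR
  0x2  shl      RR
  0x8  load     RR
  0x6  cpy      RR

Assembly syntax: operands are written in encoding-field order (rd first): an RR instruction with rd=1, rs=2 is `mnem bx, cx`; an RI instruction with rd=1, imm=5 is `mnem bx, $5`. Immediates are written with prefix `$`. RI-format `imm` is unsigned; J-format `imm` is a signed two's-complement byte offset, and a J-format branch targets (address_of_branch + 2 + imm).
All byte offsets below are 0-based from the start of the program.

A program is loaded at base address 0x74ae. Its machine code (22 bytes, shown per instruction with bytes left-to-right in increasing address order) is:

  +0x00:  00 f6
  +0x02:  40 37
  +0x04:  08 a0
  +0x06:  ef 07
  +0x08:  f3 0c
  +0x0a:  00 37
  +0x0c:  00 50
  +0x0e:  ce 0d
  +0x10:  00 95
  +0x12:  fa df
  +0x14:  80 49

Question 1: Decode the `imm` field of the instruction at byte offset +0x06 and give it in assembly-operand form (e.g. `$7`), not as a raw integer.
$495

+0x06: ef 07 ⇒ word 0x07ef (little)
  opcode bits[15:12]=0x0: cmpi/RI
  rd: (w>>9)&0x7=0x3 → dx
  imm: (w>>0)&0x1ff=0x1ef → $495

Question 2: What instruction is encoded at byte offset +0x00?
incr dx

[00] 00 f6 → 0xf600
  top 4b → 0xf → incr [R]
  [11:9] rd=3 = dx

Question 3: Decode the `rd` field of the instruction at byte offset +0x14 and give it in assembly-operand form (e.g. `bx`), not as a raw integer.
@+14  little-endian(80 49) = 0x4980
  op=0x4980>>12=0x4 ⇒ str (RR)
  rd: (w>>9)&0x7=0x4 → si
  rs: (w>>6)&0x7=0x6 → bp

si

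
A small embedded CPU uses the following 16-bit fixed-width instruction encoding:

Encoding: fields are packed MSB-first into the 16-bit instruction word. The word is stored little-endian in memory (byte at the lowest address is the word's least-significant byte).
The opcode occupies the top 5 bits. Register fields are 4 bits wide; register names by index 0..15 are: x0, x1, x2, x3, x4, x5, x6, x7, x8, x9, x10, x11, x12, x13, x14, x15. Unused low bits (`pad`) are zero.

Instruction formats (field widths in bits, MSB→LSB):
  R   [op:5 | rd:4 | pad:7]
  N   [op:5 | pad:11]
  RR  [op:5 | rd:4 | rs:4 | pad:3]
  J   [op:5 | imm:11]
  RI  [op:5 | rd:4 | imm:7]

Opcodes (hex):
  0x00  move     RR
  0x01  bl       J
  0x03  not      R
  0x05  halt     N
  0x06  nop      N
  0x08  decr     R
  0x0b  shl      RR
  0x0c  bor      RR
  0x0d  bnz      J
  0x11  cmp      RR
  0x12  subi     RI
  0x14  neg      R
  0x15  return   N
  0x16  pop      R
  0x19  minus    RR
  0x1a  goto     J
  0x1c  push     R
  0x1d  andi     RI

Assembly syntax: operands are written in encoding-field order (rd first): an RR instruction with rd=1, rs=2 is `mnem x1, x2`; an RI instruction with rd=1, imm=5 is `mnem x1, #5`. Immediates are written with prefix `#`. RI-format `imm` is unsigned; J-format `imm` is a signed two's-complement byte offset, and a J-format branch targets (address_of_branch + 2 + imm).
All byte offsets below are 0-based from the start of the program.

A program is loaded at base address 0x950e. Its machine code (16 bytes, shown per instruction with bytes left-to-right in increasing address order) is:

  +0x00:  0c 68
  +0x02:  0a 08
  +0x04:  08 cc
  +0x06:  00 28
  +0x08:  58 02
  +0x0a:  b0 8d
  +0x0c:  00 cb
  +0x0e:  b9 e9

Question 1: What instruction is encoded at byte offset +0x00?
bnz #12

off 0x00: read 0c 68 as little → 0x680c
  opcode bits[15:11]=0xd: bnz/J
  imm: (w>>0)&0x7ff=0xc → #12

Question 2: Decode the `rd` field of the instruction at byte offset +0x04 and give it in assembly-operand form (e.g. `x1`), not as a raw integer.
off 0x04: read 08 cc as little → 0xcc08
  op=0xcc08>>11=0x19 ⇒ minus (RR)
  rd@[10:7]=0x8 ⇒ x8
  rs@[6:3]=0x1 ⇒ x1

x8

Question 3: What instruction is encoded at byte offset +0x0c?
minus x6, x0

off 0x0c: read 00 cb as little → 0xcb00
  top 5b → 0x19 → minus [RR]
  rd@[10:7]=0x6 ⇒ x6
  rs@[6:3]=0x0 ⇒ x0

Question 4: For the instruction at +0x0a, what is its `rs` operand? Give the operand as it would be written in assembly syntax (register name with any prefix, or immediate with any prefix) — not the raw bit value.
x6

off 0x0a: read b0 8d as little → 0x8db0
  op=0x8db0>>11=0x11 ⇒ cmp (RR)
  [10:7] rd=11 = x11
  [6:3] rs=6 = x6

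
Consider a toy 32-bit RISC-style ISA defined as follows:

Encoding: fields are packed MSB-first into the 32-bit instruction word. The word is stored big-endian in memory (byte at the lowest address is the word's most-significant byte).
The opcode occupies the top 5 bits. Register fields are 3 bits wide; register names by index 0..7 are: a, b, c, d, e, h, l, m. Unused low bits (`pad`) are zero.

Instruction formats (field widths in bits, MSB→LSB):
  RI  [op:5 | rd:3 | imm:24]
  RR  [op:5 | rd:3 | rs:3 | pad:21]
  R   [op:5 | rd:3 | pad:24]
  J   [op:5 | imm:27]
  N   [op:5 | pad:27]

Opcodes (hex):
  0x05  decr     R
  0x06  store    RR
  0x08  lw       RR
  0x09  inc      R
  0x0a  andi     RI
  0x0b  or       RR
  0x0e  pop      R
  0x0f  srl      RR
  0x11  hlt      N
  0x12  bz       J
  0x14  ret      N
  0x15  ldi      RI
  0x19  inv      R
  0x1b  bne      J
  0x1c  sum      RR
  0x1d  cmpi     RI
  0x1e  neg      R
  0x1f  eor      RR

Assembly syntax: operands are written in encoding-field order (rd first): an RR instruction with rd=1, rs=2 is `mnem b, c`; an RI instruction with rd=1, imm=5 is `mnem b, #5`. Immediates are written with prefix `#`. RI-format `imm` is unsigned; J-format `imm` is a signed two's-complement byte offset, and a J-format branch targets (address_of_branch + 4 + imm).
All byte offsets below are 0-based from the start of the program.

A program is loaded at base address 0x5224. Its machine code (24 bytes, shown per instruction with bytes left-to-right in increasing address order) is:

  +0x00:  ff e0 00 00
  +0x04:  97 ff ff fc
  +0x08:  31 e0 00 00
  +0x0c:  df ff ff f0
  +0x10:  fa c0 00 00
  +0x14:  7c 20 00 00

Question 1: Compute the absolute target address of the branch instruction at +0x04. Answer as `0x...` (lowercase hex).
@+04  big-endian(97 ff ff fc) = 0x97fffffc
  top 5b → 0x12 → bz [J]
  imm@[26:0]=0x7fffffc (s27→-4) ⇒ #-4
  target = base 0x5224 + off 0x04 + 4 + imm -4 = 0x5228

0x5228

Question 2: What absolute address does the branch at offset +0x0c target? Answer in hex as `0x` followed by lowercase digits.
+0x0c: df ff ff f0 ⇒ word 0xdffffff0 (big)
  top 5b → 0x1b → bne [J]
  [26:0] imm=134217712 (s27→-16) = #-16
  target = base 0x5224 + off 0x0c + 4 + imm -16 = 0x5224

0x5224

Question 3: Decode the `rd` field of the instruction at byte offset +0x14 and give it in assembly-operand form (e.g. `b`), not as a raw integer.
+0x14: 7c 20 00 00 ⇒ word 0x7c200000 (big)
  opcode bits[31:27]=0xf: srl/RR
  rd: (w>>24)&0x7=0x4 → e
  rs: (w>>21)&0x7=0x1 → b

e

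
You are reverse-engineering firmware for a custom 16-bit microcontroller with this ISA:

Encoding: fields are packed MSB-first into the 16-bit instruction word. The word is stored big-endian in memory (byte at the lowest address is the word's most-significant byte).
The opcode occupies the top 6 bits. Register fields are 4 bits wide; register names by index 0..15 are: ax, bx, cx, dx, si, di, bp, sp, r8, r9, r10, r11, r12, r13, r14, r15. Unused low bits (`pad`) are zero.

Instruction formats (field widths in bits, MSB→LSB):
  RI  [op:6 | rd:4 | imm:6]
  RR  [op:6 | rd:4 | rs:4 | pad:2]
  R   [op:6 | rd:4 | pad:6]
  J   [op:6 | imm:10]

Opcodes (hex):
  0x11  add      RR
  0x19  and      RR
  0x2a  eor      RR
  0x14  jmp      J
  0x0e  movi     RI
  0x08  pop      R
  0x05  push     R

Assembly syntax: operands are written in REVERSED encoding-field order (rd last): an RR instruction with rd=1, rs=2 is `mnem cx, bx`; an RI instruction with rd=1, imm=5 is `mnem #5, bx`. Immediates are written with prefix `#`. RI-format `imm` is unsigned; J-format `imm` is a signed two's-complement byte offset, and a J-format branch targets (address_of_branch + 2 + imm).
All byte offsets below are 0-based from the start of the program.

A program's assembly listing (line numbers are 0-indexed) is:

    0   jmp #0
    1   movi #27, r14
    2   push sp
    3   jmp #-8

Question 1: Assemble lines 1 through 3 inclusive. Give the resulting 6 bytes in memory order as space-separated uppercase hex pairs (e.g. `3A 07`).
L1: movi op=0xe:6|rd=14:4|imm=27:6 ⇒ 0x3b9b ⇒ big 3b 9b
L2: push op=0x5:6|rd=7:4|pad=0:6 ⇒ 0x15c0 ⇒ big 15 c0
L3: jmp op=0x14:6|imm=-8:10 ⇒ 0x53f8 ⇒ big 53 f8

3B 9B 15 C0 53 F8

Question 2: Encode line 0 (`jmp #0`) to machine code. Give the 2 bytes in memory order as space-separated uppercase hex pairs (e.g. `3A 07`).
0. jmp fields op=0x14:6|imm=0:10 → word 5000h → 50 00

50 00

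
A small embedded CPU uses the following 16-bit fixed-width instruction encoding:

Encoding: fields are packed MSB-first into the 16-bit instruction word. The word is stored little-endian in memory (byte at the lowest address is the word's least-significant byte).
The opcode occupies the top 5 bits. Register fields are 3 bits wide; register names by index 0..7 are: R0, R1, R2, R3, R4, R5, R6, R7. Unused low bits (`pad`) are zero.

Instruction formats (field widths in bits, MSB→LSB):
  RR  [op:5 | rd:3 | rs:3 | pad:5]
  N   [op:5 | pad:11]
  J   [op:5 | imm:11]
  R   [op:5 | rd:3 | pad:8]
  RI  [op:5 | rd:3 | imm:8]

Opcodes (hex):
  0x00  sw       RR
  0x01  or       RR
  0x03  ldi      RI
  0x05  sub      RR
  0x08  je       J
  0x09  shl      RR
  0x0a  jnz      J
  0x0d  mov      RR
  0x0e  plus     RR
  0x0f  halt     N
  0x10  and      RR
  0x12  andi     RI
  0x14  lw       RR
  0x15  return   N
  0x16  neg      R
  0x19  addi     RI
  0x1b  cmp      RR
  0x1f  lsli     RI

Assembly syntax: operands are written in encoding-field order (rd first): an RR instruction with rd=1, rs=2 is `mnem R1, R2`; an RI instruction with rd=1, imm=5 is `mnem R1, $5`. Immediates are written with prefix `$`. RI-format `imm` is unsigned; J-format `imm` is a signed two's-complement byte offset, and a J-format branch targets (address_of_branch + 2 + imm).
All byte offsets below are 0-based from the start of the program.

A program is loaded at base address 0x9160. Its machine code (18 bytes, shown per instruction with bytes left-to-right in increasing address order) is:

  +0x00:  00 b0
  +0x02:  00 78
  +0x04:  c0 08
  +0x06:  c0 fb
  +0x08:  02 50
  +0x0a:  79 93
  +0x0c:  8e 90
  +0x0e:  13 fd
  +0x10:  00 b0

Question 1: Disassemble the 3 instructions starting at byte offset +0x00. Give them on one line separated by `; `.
[00] 00 b0 → 0xb000
  op=0xb000>>11=0x16 ⇒ neg (R)
  rd: (w>>8)&0x7=0x0 → R0
[02] 00 78 → 0x7800
  op=0x7800>>11=0xf ⇒ halt (N)
[04] c0 08 → 0x08c0
  op=0x08c0>>11=0x1 ⇒ or (RR)
  rd: (w>>8)&0x7=0x0 → R0
  rs: (w>>5)&0x7=0x6 → R6

neg R0; halt; or R0, R6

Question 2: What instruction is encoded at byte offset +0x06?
[06] c0 fb → 0xfbc0
  op=0xfbc0>>11=0x1f ⇒ lsli (RI)
  [10:8] rd=3 = R3
  [7:0] imm=192 = $192

lsli R3, $192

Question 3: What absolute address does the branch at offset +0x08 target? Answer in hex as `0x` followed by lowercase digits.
0x916c

off 0x08: read 02 50 as little → 0x5002
  opcode bits[15:11]=0xa: jnz/J
  imm@[10:0]=0x2 ⇒ $2
  target = base 0x9160 + off 0x08 + 2 + imm 2 = 0x916c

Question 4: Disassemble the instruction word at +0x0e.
lsli R5, $19

[0e] 13 fd → 0xfd13
  op=0xfd13>>11=0x1f ⇒ lsli (RI)
  rd@[10:8]=0x5 ⇒ R5
  imm@[7:0]=0x13 ⇒ $19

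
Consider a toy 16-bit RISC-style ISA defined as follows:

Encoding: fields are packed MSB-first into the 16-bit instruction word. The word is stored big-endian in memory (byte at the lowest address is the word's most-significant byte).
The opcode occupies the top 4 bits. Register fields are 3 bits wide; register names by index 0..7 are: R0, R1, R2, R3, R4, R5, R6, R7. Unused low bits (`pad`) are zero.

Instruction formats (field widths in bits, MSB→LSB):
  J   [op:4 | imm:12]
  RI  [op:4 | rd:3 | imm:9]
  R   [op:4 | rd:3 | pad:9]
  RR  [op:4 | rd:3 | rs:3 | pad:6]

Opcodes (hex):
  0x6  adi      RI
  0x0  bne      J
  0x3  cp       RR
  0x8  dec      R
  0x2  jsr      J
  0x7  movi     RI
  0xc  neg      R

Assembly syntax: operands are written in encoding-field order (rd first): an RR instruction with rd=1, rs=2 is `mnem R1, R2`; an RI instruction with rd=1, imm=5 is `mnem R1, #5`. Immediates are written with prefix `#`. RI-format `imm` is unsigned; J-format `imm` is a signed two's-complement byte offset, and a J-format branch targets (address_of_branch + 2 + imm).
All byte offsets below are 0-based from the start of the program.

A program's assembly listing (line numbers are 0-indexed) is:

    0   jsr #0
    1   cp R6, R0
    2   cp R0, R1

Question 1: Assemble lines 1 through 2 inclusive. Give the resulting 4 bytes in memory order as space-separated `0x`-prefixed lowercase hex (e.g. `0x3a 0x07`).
line 1 (cp): pack op=0x3:4|rd=6:3|rs=0:3|pad=0:6 = 0x3c00; big→ 3c 00
line 2 (cp): pack op=0x3:4|rd=0:3|rs=1:3|pad=0:6 = 0x3040; big→ 30 40

0x3c 0x00 0x30 0x40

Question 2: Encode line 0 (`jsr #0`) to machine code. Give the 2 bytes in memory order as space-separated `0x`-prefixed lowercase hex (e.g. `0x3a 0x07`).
0x20 0x00

0. jsr fields op=0x2:4|imm=0:12 → word 2000h → 20 00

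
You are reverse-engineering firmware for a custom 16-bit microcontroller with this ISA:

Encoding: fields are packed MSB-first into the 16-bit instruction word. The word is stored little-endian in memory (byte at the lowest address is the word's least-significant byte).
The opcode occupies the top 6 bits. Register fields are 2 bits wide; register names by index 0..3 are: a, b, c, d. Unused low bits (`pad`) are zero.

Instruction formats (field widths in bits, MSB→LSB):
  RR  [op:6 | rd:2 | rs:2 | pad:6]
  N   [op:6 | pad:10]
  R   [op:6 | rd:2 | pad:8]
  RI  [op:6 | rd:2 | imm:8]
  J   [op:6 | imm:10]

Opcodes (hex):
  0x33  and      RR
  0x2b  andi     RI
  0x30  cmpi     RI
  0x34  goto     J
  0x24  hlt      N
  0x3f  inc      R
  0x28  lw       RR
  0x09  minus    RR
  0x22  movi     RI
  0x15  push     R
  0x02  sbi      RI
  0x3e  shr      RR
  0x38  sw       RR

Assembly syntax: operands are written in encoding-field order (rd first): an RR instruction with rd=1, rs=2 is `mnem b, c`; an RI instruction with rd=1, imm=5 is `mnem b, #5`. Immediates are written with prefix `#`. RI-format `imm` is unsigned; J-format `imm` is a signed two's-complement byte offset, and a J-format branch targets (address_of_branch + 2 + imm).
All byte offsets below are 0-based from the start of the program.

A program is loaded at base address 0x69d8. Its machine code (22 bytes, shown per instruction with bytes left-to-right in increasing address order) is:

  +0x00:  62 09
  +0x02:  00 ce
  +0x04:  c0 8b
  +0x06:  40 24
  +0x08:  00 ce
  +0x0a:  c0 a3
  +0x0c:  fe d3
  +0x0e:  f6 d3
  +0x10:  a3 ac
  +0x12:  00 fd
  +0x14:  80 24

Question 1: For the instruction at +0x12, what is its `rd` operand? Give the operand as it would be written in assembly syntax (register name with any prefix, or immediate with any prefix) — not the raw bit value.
b

off 0x12: read 00 fd as little → 0xfd00
  top 6b → 0x3f → inc [R]
  [9:8] rd=1 = b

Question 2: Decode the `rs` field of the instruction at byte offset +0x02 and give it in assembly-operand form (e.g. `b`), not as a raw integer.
off 0x02: read 00 ce as little → 0xce00
  top 6b → 0x33 → and [RR]
  rd@[9:8]=0x2 ⇒ c
  rs@[7:6]=0x0 ⇒ a

a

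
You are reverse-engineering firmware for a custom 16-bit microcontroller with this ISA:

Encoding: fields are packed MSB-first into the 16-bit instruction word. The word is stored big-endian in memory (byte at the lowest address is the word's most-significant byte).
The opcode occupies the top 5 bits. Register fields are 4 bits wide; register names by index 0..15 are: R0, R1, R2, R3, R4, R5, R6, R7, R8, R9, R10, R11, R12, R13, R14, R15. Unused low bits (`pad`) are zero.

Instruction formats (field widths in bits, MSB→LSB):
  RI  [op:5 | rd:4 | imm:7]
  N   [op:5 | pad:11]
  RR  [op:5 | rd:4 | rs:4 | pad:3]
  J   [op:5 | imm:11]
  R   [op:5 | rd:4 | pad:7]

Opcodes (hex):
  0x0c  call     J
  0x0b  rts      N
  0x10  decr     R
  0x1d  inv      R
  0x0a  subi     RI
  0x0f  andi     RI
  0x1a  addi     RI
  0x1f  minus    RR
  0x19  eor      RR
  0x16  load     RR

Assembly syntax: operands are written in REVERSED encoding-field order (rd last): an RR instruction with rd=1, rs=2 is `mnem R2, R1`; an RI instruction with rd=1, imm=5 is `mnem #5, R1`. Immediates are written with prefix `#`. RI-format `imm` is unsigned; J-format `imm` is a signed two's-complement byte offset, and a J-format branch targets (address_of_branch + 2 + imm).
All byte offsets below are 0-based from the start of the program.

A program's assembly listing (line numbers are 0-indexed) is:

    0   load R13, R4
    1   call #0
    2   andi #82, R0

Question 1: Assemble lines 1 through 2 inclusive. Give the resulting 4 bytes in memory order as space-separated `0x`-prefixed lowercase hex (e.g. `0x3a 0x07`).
0x60 0x00 0x78 0x52

line 1 (call): pack op=0xc:5|imm=0:11 = 0x6000; big→ 60 00
line 2 (andi): pack op=0xf:5|rd=0:4|imm=82:7 = 0x7852; big→ 78 52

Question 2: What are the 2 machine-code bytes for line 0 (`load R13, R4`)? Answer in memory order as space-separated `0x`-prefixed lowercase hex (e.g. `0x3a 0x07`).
0. load fields op=0x16:5|rd=4:4|rs=13:4|pad=0:3 → word b268h → b2 68

0xb2 0x68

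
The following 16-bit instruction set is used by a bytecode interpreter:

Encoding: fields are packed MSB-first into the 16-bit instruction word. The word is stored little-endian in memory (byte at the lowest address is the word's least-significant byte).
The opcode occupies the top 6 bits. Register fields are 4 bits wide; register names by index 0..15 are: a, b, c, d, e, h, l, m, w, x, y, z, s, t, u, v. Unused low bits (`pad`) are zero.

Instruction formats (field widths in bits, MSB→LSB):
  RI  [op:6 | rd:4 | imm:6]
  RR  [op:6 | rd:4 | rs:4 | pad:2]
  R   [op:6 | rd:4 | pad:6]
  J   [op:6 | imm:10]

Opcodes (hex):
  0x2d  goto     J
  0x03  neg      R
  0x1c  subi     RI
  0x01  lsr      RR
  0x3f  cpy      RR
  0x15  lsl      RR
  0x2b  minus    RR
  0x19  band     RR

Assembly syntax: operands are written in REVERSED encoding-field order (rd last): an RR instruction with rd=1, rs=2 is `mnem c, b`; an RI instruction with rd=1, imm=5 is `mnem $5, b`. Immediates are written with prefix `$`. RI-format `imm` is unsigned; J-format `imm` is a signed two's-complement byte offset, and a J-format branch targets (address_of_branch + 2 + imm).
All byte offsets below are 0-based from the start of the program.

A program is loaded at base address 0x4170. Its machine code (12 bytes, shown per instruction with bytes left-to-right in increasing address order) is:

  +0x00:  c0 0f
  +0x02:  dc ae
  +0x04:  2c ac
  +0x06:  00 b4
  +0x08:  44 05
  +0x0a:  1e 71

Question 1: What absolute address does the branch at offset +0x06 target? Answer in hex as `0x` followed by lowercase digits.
+0x06: 00 b4 ⇒ word 0xb400 (little)
  op=0xb400>>10=0x2d ⇒ goto (J)
  [9:0] imm=0 = $0
  target = base 0x4170 + off 0x06 + 2 + imm 0 = 0x4178

0x4178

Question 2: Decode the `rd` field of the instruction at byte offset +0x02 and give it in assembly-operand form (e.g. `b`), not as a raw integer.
off 0x02: read dc ae as little → 0xaedc
  top 6b → 0x2b → minus [RR]
  rd: (w>>6)&0xf=0xb → z
  rs: (w>>2)&0xf=0x7 → m

z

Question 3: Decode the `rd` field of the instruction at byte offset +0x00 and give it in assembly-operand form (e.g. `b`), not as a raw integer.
@+00  little-endian(c0 0f) = 0x0fc0
  opcode bits[15:10]=0x3: neg/R
  rd: (w>>6)&0xf=0xf → v

v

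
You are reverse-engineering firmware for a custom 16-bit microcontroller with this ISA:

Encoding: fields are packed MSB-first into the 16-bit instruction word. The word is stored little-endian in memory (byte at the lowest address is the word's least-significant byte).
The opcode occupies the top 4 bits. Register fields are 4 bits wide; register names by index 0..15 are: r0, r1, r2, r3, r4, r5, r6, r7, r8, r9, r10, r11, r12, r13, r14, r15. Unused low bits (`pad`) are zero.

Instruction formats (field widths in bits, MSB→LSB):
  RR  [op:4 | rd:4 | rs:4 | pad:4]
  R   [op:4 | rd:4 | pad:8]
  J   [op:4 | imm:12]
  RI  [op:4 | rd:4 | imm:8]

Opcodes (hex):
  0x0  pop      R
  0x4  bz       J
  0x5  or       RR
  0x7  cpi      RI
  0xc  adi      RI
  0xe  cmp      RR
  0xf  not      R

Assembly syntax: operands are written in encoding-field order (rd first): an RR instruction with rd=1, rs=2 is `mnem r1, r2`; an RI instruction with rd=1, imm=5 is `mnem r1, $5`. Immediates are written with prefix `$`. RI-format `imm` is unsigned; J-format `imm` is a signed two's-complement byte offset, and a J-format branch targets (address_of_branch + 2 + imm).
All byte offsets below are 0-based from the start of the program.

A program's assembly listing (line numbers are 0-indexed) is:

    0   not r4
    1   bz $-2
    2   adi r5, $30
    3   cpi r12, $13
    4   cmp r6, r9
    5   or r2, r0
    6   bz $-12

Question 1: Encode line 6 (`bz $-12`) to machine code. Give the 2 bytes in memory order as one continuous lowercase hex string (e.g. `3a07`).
line 6 (bz): pack op=0x4:4|imm=-12:12 = 0x4ff4; little→ f4 4f

f44f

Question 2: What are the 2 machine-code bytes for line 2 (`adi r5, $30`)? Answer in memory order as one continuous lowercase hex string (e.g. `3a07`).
line 2 (adi): pack op=0xc:4|rd=5:4|imm=30:8 = 0xc51e; little→ 1e c5

1ec5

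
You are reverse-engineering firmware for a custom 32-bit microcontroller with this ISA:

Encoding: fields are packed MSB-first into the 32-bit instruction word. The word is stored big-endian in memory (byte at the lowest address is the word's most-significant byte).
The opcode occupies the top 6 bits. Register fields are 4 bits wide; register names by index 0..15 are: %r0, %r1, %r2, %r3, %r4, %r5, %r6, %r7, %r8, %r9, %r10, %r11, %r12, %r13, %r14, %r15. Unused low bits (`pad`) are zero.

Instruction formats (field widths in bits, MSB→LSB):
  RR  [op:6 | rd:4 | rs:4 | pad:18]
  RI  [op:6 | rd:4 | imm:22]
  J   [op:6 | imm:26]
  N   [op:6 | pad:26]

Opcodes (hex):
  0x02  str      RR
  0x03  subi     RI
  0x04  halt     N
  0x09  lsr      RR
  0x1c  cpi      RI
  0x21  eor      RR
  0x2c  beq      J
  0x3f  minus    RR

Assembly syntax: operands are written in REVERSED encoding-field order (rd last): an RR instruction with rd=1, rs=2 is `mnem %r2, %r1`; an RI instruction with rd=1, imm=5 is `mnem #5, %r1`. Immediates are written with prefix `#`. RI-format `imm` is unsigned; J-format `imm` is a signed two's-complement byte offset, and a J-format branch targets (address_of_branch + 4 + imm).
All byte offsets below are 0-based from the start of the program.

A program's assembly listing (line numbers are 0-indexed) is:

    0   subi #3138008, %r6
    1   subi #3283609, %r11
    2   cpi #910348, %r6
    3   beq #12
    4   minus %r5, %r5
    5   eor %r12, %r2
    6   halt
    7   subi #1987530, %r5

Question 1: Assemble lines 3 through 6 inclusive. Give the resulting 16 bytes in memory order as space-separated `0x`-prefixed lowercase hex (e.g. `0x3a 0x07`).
0xb0 0x00 0x00 0x0c 0xfd 0x54 0x00 0x00 0x84 0xb0 0x00 0x00 0x10 0x00 0x00 0x00

3. beq fields op=0x2c:6|imm=12:26 → word b000000ch → b0 00 00 0c
4. minus fields op=0x3f:6|rd=5:4|rs=5:4|pad=0:18 → word fd540000h → fd 54 00 00
5. eor fields op=0x21:6|rd=2:4|rs=12:4|pad=0:18 → word 84b00000h → 84 b0 00 00
6. halt fields op=0x4:6|pad=0:26 → word 10000000h → 10 00 00 00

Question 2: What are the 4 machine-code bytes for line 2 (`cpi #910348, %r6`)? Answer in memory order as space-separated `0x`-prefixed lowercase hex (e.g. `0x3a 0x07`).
0x71 0x8d 0xe4 0x0c

L2: cpi op=0x1c:6|rd=6:4|imm=910348:22 ⇒ 0x718de40c ⇒ big 71 8d e4 0c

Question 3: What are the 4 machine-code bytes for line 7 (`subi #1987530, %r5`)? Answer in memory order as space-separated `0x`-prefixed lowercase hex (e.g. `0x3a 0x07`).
L7: subi op=0x3:6|rd=5:4|imm=1987530:22 ⇒ 0x0d5e53ca ⇒ big 0d 5e 53 ca

0x0d 0x5e 0x53 0xca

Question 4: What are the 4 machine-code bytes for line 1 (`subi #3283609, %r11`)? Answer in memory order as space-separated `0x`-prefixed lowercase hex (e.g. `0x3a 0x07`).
line 1 (subi): pack op=0x3:6|rd=11:4|imm=3283609:22 = 0x0ef21a99; big→ 0e f2 1a 99

0x0e 0xf2 0x1a 0x99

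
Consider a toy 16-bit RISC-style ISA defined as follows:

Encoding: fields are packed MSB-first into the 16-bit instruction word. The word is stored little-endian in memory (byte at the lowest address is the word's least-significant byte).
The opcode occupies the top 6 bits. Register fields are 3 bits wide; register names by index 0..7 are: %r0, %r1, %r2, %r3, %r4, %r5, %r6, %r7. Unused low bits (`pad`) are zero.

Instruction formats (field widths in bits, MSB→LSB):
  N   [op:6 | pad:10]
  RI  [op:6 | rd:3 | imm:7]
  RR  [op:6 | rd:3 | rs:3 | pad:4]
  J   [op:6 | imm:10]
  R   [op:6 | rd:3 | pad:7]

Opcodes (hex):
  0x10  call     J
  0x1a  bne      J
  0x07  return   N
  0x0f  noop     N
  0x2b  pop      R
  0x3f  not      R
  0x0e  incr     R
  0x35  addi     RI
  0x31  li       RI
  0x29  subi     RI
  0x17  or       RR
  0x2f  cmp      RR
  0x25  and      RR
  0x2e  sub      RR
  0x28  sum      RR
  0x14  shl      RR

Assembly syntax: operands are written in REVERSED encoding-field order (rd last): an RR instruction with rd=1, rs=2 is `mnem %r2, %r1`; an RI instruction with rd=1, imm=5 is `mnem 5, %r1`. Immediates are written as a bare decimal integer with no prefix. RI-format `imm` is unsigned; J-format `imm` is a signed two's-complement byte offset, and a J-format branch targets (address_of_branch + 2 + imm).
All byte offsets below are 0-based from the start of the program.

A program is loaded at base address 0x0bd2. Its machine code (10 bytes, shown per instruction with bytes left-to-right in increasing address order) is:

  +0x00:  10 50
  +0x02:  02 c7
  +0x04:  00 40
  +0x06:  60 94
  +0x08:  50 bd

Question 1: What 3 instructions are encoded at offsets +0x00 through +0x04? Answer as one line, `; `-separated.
off 0x00: read 10 50 as little → 0x5010
  op=0x5010>>10=0x14 ⇒ shl (RR)
  rd: (w>>7)&0x7=0x0 → %r0
  rs: (w>>4)&0x7=0x1 → %r1
off 0x02: read 02 c7 as little → 0xc702
  op=0xc702>>10=0x31 ⇒ li (RI)
  rd: (w>>7)&0x7=0x6 → %r6
  imm: (w>>0)&0x7f=0x2 → 2
off 0x04: read 00 40 as little → 0x4000
  op=0x4000>>10=0x10 ⇒ call (J)
  imm: (w>>0)&0x3ff=0x0 → 0

shl %r1, %r0; li 2, %r6; call 0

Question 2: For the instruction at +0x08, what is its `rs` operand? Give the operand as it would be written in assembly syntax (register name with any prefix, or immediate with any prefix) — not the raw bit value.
off 0x08: read 50 bd as little → 0xbd50
  op=0xbd50>>10=0x2f ⇒ cmp (RR)
  rd@[9:7]=0x2 ⇒ %r2
  rs@[6:4]=0x5 ⇒ %r5

%r5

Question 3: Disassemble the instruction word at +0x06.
+0x06: 60 94 ⇒ word 0x9460 (little)
  top 6b → 0x25 → and [RR]
  rd@[9:7]=0x0 ⇒ %r0
  rs@[6:4]=0x6 ⇒ %r6

and %r6, %r0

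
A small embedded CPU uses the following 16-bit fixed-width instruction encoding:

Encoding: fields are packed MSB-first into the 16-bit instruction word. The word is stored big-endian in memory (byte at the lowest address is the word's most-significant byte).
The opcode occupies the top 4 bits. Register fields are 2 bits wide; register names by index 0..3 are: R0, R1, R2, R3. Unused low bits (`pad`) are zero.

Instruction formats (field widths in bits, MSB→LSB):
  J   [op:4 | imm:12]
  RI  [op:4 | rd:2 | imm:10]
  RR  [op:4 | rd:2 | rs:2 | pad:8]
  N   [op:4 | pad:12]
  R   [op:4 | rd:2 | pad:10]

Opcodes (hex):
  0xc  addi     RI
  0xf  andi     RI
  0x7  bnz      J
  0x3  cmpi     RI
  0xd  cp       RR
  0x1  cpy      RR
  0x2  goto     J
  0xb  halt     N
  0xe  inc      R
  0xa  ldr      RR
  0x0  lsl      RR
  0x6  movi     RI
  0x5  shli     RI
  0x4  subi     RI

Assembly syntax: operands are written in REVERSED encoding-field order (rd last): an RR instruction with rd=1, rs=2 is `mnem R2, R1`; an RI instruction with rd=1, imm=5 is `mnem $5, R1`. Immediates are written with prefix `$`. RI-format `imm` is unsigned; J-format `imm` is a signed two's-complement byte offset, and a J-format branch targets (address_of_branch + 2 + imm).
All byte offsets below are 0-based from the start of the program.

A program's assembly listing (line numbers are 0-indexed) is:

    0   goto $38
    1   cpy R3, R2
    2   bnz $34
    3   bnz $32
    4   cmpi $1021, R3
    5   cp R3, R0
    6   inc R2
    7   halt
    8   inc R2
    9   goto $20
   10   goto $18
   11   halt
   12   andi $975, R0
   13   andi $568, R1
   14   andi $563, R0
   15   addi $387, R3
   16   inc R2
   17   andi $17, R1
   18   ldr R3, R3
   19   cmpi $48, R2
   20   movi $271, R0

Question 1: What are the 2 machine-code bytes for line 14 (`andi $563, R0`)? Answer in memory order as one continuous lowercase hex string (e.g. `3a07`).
line 14 (andi): pack op=0xf:4|rd=0:2|imm=563:10 = 0xf233; big→ f2 33

f233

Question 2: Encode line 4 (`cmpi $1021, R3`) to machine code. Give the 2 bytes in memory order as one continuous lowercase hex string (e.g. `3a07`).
3ffd

line 4 (cmpi): pack op=0x3:4|rd=3:2|imm=1021:10 = 0x3ffd; big→ 3f fd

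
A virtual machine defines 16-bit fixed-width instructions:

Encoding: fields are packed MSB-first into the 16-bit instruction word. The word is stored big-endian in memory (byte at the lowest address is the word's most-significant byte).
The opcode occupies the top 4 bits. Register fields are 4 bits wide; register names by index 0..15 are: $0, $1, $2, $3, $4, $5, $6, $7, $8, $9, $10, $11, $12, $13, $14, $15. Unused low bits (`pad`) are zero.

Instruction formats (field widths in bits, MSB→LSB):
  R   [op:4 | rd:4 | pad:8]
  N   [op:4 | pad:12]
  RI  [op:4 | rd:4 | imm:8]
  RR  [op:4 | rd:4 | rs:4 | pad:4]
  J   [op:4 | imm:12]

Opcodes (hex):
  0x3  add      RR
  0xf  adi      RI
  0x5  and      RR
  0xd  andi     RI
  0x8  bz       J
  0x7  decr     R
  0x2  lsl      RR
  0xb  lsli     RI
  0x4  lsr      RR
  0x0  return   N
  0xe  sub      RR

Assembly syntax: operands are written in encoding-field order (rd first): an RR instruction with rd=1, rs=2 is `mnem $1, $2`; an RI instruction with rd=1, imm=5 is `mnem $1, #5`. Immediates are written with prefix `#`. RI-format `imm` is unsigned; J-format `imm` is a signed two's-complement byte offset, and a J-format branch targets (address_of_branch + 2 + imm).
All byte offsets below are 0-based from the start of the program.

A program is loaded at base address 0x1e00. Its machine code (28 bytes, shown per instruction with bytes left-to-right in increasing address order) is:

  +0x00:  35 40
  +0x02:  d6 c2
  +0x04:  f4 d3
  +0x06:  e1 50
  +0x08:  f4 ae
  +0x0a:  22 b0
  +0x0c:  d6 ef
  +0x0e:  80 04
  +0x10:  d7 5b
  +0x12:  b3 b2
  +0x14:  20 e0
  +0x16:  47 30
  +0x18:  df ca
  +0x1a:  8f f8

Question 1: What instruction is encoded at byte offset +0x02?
andi $6, #194

@+02  big-endian(d6 c2) = 0xd6c2
  top 4b → 0xd → andi [RI]
  [11:8] rd=6 = $6
  [7:0] imm=194 = #194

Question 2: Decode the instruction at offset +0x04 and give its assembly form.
adi $4, #211

[04] f4 d3 → 0xf4d3
  top 4b → 0xf → adi [RI]
  [11:8] rd=4 = $4
  [7:0] imm=211 = #211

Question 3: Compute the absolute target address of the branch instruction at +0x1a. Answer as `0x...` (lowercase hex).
0x1e14

@+1a  big-endian(8f f8) = 0x8ff8
  opcode bits[15:12]=0x8: bz/J
  [11:0] imm=4088 (s12→-8) = #-8
  target = base 0x1e00 + off 0x1a + 2 + imm -8 = 0x1e14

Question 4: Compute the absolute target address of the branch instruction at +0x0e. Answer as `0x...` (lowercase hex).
@+0e  big-endian(80 04) = 0x8004
  op=0x8004>>12=0x8 ⇒ bz (J)
  imm@[11:0]=0x4 ⇒ #4
  target = base 0x1e00 + off 0x0e + 2 + imm 4 = 0x1e14

0x1e14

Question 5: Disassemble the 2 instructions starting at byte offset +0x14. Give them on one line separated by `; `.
lsl $0, $14; lsr $7, $3

[14] 20 e0 → 0x20e0
  op=0x20e0>>12=0x2 ⇒ lsl (RR)
  rd@[11:8]=0x0 ⇒ $0
  rs@[7:4]=0xe ⇒ $14
[16] 47 30 → 0x4730
  op=0x4730>>12=0x4 ⇒ lsr (RR)
  rd@[11:8]=0x7 ⇒ $7
  rs@[7:4]=0x3 ⇒ $3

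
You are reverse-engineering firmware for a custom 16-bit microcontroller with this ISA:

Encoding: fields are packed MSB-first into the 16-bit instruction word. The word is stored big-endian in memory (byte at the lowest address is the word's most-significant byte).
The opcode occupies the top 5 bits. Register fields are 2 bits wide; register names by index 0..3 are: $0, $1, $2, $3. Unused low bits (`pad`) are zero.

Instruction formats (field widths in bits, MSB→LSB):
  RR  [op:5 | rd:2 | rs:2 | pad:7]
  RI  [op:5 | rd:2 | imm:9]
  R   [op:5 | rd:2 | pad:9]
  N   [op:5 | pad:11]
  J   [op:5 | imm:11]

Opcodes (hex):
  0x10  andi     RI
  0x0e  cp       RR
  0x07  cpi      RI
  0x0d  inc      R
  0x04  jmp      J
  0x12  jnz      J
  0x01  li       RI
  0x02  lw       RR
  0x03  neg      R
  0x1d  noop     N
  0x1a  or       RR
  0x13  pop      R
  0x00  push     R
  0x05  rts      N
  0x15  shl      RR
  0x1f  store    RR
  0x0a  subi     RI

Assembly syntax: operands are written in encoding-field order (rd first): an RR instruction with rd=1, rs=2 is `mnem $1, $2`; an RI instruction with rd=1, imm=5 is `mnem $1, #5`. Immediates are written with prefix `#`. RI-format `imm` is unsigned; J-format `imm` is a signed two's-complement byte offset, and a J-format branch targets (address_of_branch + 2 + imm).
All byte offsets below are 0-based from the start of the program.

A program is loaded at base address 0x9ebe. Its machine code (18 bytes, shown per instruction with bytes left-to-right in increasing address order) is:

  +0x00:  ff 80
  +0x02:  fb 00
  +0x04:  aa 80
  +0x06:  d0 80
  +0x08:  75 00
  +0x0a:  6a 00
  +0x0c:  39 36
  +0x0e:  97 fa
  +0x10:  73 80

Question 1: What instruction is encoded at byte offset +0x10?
cp $1, $3

+0x10: 73 80 ⇒ word 0x7380 (big)
  opcode bits[15:11]=0xe: cp/RR
  rd: (w>>9)&0x3=0x1 → $1
  rs: (w>>7)&0x3=0x3 → $3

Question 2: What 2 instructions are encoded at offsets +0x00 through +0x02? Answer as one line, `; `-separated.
store $3, $3; store $1, $2

[00] ff 80 → 0xff80
  top 5b → 0x1f → store [RR]
  rd@[10:9]=0x3 ⇒ $3
  rs@[8:7]=0x3 ⇒ $3
[02] fb 00 → 0xfb00
  top 5b → 0x1f → store [RR]
  rd@[10:9]=0x1 ⇒ $1
  rs@[8:7]=0x2 ⇒ $2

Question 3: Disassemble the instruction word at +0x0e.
[0e] 97 fa → 0x97fa
  op=0x97fa>>11=0x12 ⇒ jnz (J)
  [10:0] imm=2042 (s11→-6) = #-6

jnz #-6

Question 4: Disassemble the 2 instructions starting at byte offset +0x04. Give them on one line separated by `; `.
off 0x04: read aa 80 as big → 0xaa80
  top 5b → 0x15 → shl [RR]
  rd@[10:9]=0x1 ⇒ $1
  rs@[8:7]=0x1 ⇒ $1
off 0x06: read d0 80 as big → 0xd080
  top 5b → 0x1a → or [RR]
  rd@[10:9]=0x0 ⇒ $0
  rs@[8:7]=0x1 ⇒ $1

shl $1, $1; or $0, $1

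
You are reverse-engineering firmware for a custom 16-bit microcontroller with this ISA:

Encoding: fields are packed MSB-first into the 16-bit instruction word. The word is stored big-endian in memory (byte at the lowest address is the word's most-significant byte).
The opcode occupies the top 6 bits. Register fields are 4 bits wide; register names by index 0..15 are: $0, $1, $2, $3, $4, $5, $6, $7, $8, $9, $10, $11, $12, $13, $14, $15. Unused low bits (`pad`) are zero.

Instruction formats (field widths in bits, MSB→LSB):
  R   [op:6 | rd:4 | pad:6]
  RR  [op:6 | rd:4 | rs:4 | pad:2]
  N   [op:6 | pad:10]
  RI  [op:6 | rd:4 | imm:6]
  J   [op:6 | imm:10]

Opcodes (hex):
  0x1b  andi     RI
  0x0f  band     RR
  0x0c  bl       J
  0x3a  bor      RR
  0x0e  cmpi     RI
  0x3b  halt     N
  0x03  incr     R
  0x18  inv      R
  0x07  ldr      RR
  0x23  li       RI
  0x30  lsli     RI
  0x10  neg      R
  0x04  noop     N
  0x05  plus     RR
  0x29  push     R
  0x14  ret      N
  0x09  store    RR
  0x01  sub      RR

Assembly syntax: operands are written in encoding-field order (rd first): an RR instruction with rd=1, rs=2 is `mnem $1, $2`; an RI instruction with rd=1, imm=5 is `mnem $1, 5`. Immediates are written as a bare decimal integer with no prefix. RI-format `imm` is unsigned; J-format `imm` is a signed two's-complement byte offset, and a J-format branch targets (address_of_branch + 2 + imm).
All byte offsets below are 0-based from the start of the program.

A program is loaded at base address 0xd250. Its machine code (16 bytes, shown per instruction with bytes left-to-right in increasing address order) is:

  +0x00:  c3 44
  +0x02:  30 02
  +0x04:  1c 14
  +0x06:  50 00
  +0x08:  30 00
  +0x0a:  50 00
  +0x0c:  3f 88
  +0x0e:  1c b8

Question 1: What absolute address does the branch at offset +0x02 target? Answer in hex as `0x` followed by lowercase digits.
off 0x02: read 30 02 as big → 0x3002
  top 6b → 0xc → bl [J]
  imm@[9:0]=0x2 ⇒ 2
  target = base 0xd250 + off 0x02 + 2 + imm 2 = 0xd256

0xd256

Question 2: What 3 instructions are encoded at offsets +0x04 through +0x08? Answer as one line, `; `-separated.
ldr $0, $5; ret; bl 0

[04] 1c 14 → 0x1c14
  opcode bits[15:10]=0x7: ldr/RR
  rd@[9:6]=0x0 ⇒ $0
  rs@[5:2]=0x5 ⇒ $5
[06] 50 00 → 0x5000
  opcode bits[15:10]=0x14: ret/N
[08] 30 00 → 0x3000
  opcode bits[15:10]=0xc: bl/J
  imm@[9:0]=0x0 ⇒ 0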